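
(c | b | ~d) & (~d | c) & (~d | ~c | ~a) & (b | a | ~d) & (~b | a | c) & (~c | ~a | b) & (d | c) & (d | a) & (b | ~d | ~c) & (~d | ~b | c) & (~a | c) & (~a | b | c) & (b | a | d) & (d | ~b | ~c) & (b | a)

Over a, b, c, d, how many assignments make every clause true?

There are 2^4 = 16 truth assignments over (a, b, c, d).
Split on d. With d = 1, the clauses containing d are satisfied and ~d drops from the rest; 1 of the 2^3 = 8 assignments to the other variables satisfy what remains.
With d = 0, by the same count on the reduced clause set, 0 assignments work.
Total: 1 + 0 = 1.

1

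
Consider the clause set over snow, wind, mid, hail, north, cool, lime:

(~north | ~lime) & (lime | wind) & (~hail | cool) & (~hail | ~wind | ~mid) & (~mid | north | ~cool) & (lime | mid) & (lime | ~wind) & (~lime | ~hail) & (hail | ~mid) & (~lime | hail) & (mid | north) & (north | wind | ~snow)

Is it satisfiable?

Case north = 0:
(mid) alone gives mid = 1.
(~cool) alone gives cool = 0.
(~hail) alone gives hail = 0.
Now (hail) is unsatisfied and unit — conflict.
Backtrack on north: now try north = 1.
(~lime) alone gives lime = 0.
(wind) alone gives wind = 1.
Now (~wind) is unsatisfied and unit — conflict.
Neither north = 1 nor north = 0 works.
No assignment satisfies every clause.

No, unsatisfiable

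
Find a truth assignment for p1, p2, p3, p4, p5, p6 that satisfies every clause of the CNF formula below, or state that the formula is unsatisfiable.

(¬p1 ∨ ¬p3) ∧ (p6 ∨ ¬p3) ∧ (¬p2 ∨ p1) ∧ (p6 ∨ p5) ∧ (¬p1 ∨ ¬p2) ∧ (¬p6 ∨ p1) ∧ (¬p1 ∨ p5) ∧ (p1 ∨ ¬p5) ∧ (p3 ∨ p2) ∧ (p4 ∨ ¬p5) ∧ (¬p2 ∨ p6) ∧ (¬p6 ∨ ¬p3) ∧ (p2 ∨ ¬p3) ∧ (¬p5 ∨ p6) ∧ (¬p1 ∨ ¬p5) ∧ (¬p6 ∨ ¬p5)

UNSATISFIABLE

Try p1 = False.
The clause (¬p2) is unit, so p2 = False.
The clause (¬p6) is unit, so p6 = False.
The clause (¬p3) is unit, so p3 = False.
Now (p3) is unsatisfied and unit — conflict.
Undo p1 and try p1 = True.
The clause (¬p3) is unit, so p3 = False.
The clause (¬p2) is unit, so p2 = False.
Now (p2) is unsatisfied and unit — conflict.
Both values of p1 lead to a conflict.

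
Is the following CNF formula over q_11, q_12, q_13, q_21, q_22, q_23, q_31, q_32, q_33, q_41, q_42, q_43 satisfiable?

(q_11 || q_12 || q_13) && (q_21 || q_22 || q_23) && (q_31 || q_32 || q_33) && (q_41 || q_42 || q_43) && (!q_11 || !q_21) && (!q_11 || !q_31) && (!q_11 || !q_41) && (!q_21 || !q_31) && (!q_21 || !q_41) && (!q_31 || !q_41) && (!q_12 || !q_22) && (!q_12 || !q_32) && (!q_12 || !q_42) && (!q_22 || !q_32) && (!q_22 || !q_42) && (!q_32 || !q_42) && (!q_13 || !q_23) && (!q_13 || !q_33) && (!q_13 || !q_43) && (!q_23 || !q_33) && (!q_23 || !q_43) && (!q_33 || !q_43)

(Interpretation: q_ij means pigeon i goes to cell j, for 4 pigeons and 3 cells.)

No, unsatisfiable

Case q_11 = false:
Case q_12 = true:
The clause (!q_22) is unit, so q_22 = false.
The clause (!q_32) is unit, so q_32 = false.
The clause (!q_42) is unit, so q_42 = false.
Case q_21 = true:
The clause (!q_31) is unit, so q_31 = false.
The clause (q_33) is unit, so q_33 = true.
The clause (!q_41) is unit, so q_41 = false.
The clause (q_43) is unit, so q_43 = true.
But (!q_43) is also a unit clause — contradiction.
So q_21 must be the other value — set q_21 = false.
The clause (q_23) is unit, so q_23 = true.
The clause (!q_13) is unit, so q_13 = false.
The clause (!q_33) is unit, so q_33 = false.
The clause (q_31) is unit, so q_31 = true.
The clause (!q_41) is unit, so q_41 = false.
The clause (q_43) is unit, so q_43 = true.
But (!q_43) is also a unit clause — contradiction.
Both values of q_21 lead to a conflict.
So q_12 must be the other value — set q_12 = false.
The clause (q_13) is unit, so q_13 = true.
The clause (!q_23) is unit, so q_23 = false.
The clause (!q_33) is unit, so q_33 = false.
The clause (!q_43) is unit, so q_43 = false.
Case q_21 = true:
The clause (!q_31) is unit, so q_31 = false.
The clause (q_32) is unit, so q_32 = true.
The clause (!q_41) is unit, so q_41 = false.
The clause (q_42) is unit, so q_42 = true.
But (!q_42) is also a unit clause — contradiction.
So q_21 must be the other value — set q_21 = false.
The clause (q_22) is unit, so q_22 = true.
The clause (!q_32) is unit, so q_32 = false.
The clause (q_31) is unit, so q_31 = true.
The clause (!q_41) is unit, so q_41 = false.
The clause (q_42) is unit, so q_42 = true.
But (!q_42) is also a unit clause — contradiction.
Both values of q_21 lead to a conflict.
Both values of q_12 lead to a conflict.
So q_11 must be the other value — set q_11 = true.
The clause (!q_21) is unit, so q_21 = false.
The clause (!q_31) is unit, so q_31 = false.
The clause (!q_41) is unit, so q_41 = false.
Case q_22 = true:
The clause (!q_12) is unit, so q_12 = false.
The clause (!q_32) is unit, so q_32 = false.
The clause (q_33) is unit, so q_33 = true.
The clause (!q_42) is unit, so q_42 = false.
The clause (q_43) is unit, so q_43 = true.
But (!q_43) is also a unit clause — contradiction.
So q_22 must be the other value — set q_22 = false.
The clause (q_23) is unit, so q_23 = true.
The clause (!q_13) is unit, so q_13 = false.
The clause (!q_33) is unit, so q_33 = false.
The clause (q_32) is unit, so q_32 = true.
The clause (!q_12) is unit, so q_12 = false.
The clause (!q_42) is unit, so q_42 = false.
The clause (q_43) is unit, so q_43 = true.
But (!q_43) is also a unit clause — contradiction.
Both values of q_22 lead to a conflict.
Both values of q_11 lead to a conflict.
No assignment satisfies every clause.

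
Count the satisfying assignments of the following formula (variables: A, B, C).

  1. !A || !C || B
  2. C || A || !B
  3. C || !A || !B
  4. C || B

There are 2^3 = 8 truth assignments over (A, B, C).
Split on B. With B = true, the clauses containing B are satisfied and !B drops from the rest; 2 of the 2^2 = 4 assignments to the other variables satisfy what remains.
With B = false, by the same count on the reduced clause set, 1 assignment works.
Total: 2 + 1 = 3.

3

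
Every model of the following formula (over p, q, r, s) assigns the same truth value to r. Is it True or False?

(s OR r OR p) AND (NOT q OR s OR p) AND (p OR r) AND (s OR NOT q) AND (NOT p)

True

Suppose r = false.
Unit clause (p) forces p = true.
That conflicts with the unit clause (NOT p).
So every satisfying assignment has r = True.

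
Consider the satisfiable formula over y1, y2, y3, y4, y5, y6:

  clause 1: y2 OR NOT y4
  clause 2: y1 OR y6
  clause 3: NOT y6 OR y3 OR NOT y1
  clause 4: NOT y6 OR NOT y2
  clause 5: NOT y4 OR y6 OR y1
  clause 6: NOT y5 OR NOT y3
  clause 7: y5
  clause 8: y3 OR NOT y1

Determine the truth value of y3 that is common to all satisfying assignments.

False

Suppose y3 = true.
Unit clause (NOT y5) forces y5 = false.
But (y5) is also a unit clause — contradiction.
So every satisfying assignment has y3 = False.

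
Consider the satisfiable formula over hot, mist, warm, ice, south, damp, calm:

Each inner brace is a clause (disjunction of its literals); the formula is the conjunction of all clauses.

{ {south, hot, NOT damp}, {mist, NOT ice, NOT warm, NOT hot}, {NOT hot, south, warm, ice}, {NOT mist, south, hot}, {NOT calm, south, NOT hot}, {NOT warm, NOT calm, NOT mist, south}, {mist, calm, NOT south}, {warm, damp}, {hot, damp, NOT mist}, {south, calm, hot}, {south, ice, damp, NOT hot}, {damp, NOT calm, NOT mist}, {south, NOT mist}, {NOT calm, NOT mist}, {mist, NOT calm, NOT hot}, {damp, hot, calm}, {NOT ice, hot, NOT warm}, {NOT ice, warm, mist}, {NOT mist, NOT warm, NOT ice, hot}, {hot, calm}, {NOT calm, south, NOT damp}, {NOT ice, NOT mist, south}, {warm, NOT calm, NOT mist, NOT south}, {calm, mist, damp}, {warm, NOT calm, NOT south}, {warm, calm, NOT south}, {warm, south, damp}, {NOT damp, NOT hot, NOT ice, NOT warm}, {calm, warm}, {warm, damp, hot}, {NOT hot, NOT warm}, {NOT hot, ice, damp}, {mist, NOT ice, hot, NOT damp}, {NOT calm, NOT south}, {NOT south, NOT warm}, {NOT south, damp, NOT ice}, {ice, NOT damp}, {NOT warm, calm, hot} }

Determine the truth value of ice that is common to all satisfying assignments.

Suppose ice = true.
Branch on warm: set warm = true.
Unit clause (hot) forces hot = true.
Now (NOT hot) is unsatisfied and unit — conflict.
Backtrack on warm: now try warm = false.
Unit clause (damp) forces damp = true.
Unit clause (mist) forces mist = true.
Unit clause (south) forces south = true.
Unit clause (NOT calm) forces calm = false.
Now (calm) is unsatisfied and unit — conflict.
Either choice for warm ends in contradiction.
So every satisfying assignment has ice = False.

False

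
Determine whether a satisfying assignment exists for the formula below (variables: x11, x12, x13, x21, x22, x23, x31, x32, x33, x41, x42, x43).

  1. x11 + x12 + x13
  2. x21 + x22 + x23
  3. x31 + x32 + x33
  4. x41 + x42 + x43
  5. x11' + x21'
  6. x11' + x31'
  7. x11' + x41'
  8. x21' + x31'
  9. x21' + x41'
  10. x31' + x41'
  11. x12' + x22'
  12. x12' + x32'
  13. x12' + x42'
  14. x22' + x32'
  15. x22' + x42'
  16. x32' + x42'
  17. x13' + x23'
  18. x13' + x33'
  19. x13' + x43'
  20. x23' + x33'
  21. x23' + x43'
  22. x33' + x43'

No, unsatisfiable

Suppose x11 = 0.
Suppose x12 = 1.
(x22') alone gives x22 = 0.
(x32') alone gives x32 = 0.
(x42') alone gives x42 = 0.
Suppose x21 = 1.
(x31') alone gives x31 = 0.
(x33) alone gives x33 = 1.
(x41') alone gives x41 = 0.
(x43) alone gives x43 = 1.
But (x43') is also a unit clause — contradiction.
Undo x21 and try x21 = 0.
(x23) alone gives x23 = 1.
(x13') alone gives x13 = 0.
(x33') alone gives x33 = 0.
(x31) alone gives x31 = 1.
(x41') alone gives x41 = 0.
(x43) alone gives x43 = 1.
But (x43') is also a unit clause — contradiction.
Both values of x21 lead to a conflict.
Undo x12 and try x12 = 0.
(x13) alone gives x13 = 1.
(x23') alone gives x23 = 0.
(x33') alone gives x33 = 0.
(x43') alone gives x43 = 0.
Suppose x21 = 1.
(x31') alone gives x31 = 0.
(x32) alone gives x32 = 1.
(x41') alone gives x41 = 0.
(x42) alone gives x42 = 1.
But (x42') is also a unit clause — contradiction.
Undo x21 and try x21 = 0.
(x22) alone gives x22 = 1.
(x32') alone gives x32 = 0.
(x31) alone gives x31 = 1.
(x41') alone gives x41 = 0.
(x42) alone gives x42 = 1.
But (x42') is also a unit clause — contradiction.
Both values of x21 lead to a conflict.
Both values of x12 lead to a conflict.
Undo x11 and try x11 = 1.
(x21') alone gives x21 = 0.
(x31') alone gives x31 = 0.
(x41') alone gives x41 = 0.
Suppose x22 = 1.
(x12') alone gives x12 = 0.
(x32') alone gives x32 = 0.
(x33) alone gives x33 = 1.
(x42') alone gives x42 = 0.
(x43) alone gives x43 = 1.
But (x43') is also a unit clause — contradiction.
Undo x22 and try x22 = 0.
(x23) alone gives x23 = 1.
(x13') alone gives x13 = 0.
(x33') alone gives x33 = 0.
(x32) alone gives x32 = 1.
(x12') alone gives x12 = 0.
(x42') alone gives x42 = 0.
(x43) alone gives x43 = 1.
But (x43') is also a unit clause — contradiction.
Both values of x22 lead to a conflict.
Both values of x11 lead to a conflict.
No assignment satisfies every clause.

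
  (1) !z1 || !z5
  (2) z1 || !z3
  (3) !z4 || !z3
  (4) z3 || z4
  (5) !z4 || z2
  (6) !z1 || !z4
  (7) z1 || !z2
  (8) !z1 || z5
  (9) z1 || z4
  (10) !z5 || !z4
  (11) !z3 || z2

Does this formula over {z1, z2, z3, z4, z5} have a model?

No

Suppose z1 = false.
Unit clause (!z3) forces z3 = false.
Unit clause (z4) forces z4 = true.
Unit clause (z2) forces z2 = true.
But (!z2) is also a unit clause — contradiction.
Undo z1 and try z1 = true.
Unit clause (!z5) forces z5 = false.
But (z5) is also a unit clause — contradiction.
Either choice for z1 ends in contradiction.
No assignment satisfies every clause.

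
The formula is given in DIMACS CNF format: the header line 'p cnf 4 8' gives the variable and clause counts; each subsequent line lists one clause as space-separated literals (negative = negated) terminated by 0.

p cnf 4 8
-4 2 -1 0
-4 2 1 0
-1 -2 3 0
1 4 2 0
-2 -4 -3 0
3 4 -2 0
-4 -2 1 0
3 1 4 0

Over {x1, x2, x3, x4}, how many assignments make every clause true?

4

There are 2^4 = 16 truth assignments over (x1, x2, x3, x4).
Check each against the 8 clauses (columns in the order x1, x2, x3, x4):
  F F F F  ✗ fails (x1 ∨ x4 ∨ x2)
  F F F T  ✗ fails (¬x4 ∨ x2 ∨ x1)
  F F T F  ✗ fails (x1 ∨ x4 ∨ x2)
  F F T T  ✗ fails (¬x4 ∨ x2 ∨ x1)
  F T F F  ✗ fails (x3 ∨ x4 ∨ ¬x2)
  F T F T  ✗ fails (¬x4 ∨ ¬x2 ∨ x1)
  F T T F  ✓ satisfies all
  F T T T  ✗ fails (¬x2 ∨ ¬x4 ∨ ¬x3)
  T F F F  ✓ satisfies all
  T F F T  ✗ fails (¬x4 ∨ x2 ∨ ¬x1)
  T F T F  ✓ satisfies all
  T F T T  ✗ fails (¬x4 ∨ x2 ∨ ¬x1)
  T T F F  ✗ fails (¬x1 ∨ ¬x2 ∨ x3)
  T T F T  ✗ fails (¬x1 ∨ ¬x2 ∨ x3)
  T T T F  ✓ satisfies all
  T T T T  ✗ fails (¬x2 ∨ ¬x4 ∨ ¬x3)
4 of the 16 rows are models.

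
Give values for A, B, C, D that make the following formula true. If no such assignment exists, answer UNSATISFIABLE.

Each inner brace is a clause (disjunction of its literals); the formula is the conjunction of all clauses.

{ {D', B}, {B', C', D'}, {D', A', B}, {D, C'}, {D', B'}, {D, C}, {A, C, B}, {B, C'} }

Suppose D = 0.
The clause (C') is unit, so C = 0.
But (C) is also a unit clause — contradiction.
Backtrack on D: now try D = 1.
The clause (B) is unit, so B = 1.
But (B') is also a unit clause — contradiction.
Both values of D lead to a conflict.

UNSATISFIABLE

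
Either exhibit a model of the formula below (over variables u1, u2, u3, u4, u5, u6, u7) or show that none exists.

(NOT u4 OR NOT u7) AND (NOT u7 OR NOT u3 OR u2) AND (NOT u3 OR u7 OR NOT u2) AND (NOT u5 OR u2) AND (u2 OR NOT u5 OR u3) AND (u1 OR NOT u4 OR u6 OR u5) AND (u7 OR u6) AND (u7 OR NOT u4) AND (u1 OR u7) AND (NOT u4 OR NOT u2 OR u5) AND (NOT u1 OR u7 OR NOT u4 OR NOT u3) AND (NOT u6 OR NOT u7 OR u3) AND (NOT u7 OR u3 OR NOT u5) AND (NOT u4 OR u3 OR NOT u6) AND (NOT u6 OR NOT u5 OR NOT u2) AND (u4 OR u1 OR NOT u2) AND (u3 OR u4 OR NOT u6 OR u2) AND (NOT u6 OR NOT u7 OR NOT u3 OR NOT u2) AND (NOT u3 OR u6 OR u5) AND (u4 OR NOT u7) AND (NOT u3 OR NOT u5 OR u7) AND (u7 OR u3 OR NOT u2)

u1 ↦ true, u2 ↦ false, u3 ↦ true, u4 ↦ false, u5 ↦ false, u6 ↦ true, u7 ↦ false

Suppose u4 = false.
From the singleton clause (NOT u7), u7 = false.
From the singleton clause (u6), u6 = true.
From the singleton clause (u1), u1 = true.
Suppose u3 = true.
From the singleton clause (NOT u2), u2 = false.
From the singleton clause (NOT u5), u5 = false.
All clauses are satisfied.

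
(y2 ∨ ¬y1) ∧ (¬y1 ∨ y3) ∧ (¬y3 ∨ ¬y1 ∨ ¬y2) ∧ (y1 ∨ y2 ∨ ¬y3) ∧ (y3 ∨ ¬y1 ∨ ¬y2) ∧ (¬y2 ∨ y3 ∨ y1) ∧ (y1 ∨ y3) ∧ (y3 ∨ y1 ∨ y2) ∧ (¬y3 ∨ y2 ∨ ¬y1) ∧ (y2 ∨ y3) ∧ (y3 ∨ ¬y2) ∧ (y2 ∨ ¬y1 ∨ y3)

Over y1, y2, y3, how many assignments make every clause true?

There are 2^3 = 8 truth assignments over (y1, y2, y3).
Split on y3. With y3 = True, the clauses containing y3 are satisfied and ¬y3 drops from the rest; 1 of the 2^2 = 4 assignments to the other variables satisfy what remains.
With y3 = False, by the same count on the reduced clause set, 0 assignments work.
(One model: y1=F, y2=T, y3=T.)
Total: 1 + 0 = 1.

1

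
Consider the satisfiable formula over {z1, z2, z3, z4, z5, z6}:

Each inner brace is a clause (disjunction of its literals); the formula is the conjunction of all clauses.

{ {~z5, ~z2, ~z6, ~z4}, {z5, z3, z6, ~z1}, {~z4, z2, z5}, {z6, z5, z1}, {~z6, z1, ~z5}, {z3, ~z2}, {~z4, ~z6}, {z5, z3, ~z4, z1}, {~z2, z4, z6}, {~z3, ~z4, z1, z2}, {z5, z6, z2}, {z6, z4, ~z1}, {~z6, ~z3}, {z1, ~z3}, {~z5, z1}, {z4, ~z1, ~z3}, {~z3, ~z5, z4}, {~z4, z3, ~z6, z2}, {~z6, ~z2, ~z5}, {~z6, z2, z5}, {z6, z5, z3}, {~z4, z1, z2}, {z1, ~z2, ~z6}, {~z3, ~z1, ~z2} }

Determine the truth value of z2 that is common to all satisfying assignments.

Suppose z2 = 1.
The clause (z3) is unit, so z3 = 1.
The clause (~z6) is unit, so z6 = 0.
The clause (z4) is unit, so z4 = 1.
The clause (z1) is unit, so z1 = 1.
But (~z1) is also a unit clause — contradiction.
So every satisfying assignment has z2 = False.

False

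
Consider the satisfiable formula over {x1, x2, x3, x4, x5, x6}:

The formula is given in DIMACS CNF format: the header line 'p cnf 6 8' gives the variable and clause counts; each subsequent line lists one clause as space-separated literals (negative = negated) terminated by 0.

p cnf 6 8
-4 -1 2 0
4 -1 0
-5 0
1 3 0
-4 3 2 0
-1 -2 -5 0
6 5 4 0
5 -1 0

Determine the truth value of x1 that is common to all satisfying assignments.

False

Suppose x1 = True.
(x4) alone gives x4 = True.
(x2) alone gives x2 = True.
(¬x5) alone gives x5 = False.
But (x5) is also a unit clause — contradiction.
So every satisfying assignment has x1 = False.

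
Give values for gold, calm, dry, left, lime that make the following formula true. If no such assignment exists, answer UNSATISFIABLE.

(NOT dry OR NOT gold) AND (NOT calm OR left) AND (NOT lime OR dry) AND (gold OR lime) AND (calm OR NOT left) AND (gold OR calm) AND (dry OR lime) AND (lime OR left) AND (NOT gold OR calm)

gold ↦ false,  calm ↦ true,  dry ↦ true,  left ↦ true,  lime ↦ true

Branch on dry: set dry = true.
(NOT gold) alone gives gold = false.
(lime) alone gives lime = true.
(calm) alone gives calm = true.
(left) alone gives left = true.
All clauses are satisfied.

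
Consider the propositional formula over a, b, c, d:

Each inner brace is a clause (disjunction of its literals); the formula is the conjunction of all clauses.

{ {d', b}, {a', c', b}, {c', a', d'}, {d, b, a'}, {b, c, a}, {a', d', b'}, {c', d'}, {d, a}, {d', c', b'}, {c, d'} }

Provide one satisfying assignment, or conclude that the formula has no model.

a: 1,  b: 1,  c: 0,  d: 0

Branch on d: set d = 0.
The clause (a) is unit, so a = 1.
The clause (b) is unit, so b = 1.
Every clause is now satisfied; c is unconstrained.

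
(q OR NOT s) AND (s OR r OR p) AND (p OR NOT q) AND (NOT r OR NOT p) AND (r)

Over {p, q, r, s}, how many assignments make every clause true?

There are 2^4 = 16 truth assignments over (p, q, r, s).
Check each against the 5 clauses (columns in the order p, q, r, s):
  F F F F  ✗ fails (s OR r OR p)
  F F F T  ✗ fails (q OR NOT s)
  F F T F  ✓ satisfies all
  F F T T  ✗ fails (q OR NOT s)
  F T F F  ✗ fails (s OR r OR p)
  F T F T  ✗ fails (p OR NOT q)
  F T T F  ✗ fails (p OR NOT q)
  F T T T  ✗ fails (p OR NOT q)
  T F F F  ✗ fails (r)
  T F F T  ✗ fails (q OR NOT s)
  T F T F  ✗ fails (NOT r OR NOT p)
  T F T T  ✗ fails (q OR NOT s)
  T T F F  ✗ fails (r)
  T T F T  ✗ fails (r)
  T T T F  ✗ fails (NOT r OR NOT p)
  T T T T  ✗ fails (NOT r OR NOT p)
1 of the 16 rows is a model.

1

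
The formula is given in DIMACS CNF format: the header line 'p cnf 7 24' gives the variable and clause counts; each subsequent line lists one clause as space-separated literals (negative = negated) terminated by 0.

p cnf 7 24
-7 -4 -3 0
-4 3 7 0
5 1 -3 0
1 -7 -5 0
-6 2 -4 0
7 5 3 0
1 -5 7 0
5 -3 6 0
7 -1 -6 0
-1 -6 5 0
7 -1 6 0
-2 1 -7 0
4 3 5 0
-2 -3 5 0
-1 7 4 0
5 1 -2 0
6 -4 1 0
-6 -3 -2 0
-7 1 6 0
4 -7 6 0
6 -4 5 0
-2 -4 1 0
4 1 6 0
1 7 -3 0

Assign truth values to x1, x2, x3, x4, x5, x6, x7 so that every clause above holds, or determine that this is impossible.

Branch on x7: set x7 = True.
Branch on x4: set x4 = False.
The clause (x6) is unit, so x6 = True.
Branch on x1: set x1 = True.
The clause (x5) is unit, so x5 = True.
Branch on x3: set x3 = False.
No clause remains; x2 is free.

x1 ↦ True, x2 ↦ True, x3 ↦ False, x4 ↦ False, x5 ↦ True, x6 ↦ True, x7 ↦ True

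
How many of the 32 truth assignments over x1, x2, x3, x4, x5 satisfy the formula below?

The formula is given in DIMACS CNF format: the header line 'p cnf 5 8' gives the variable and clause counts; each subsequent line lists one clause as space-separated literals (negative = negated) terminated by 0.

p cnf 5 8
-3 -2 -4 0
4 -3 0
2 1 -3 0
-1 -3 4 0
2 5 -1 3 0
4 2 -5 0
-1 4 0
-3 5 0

11

There are 2^5 = 32 truth assignments over (x1, x2, x3, x4, x5).
Split on x1. With x1 = True, the clauses containing x1 are satisfied and ¬x1 drops from the rest; 4 of the 2^4 = 16 assignments to the other variables satisfy what remains.
With x1 = False, by the same count on the reduced clause set, 7 assignments work.
(One model: x1=F, x2=F, x3=F, x4=F, x5=F.)
Total: 4 + 7 = 11.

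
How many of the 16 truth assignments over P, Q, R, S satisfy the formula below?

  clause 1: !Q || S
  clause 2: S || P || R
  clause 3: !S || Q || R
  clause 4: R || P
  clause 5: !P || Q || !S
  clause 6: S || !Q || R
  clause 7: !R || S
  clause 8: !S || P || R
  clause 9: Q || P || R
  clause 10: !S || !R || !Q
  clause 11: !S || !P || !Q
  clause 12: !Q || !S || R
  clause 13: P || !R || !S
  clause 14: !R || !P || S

There are 2^4 = 16 truth assignments over (P, Q, R, S).
Split on R. With R = true, the clauses containing R are satisfied and !R drops from the rest; 0 of the 2^3 = 8 assignments to the other variables satisfy what remains.
With R = false, by the same count on the reduced clause set, 1 assignment works.
(One model: P=T, Q=F, R=F, S=F.)
Total: 0 + 1 = 1.

1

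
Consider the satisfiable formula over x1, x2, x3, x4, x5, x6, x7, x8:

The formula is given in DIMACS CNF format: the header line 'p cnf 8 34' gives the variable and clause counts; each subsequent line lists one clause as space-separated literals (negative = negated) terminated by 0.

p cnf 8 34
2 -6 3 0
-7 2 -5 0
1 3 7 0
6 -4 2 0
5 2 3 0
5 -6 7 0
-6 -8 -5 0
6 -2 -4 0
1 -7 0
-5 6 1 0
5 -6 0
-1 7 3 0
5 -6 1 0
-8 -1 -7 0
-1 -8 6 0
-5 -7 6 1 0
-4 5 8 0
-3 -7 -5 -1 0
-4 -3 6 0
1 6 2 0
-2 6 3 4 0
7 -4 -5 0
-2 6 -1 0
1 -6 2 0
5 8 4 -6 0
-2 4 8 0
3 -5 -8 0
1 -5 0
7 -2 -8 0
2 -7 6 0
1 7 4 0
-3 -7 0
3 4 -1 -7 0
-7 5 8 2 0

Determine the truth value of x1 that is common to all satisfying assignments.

Suppose x1 = False.
The clause (¬x7) is unit, so x7 = False.
The clause (x3) is unit, so x3 = True.
The clause (¬x5) is unit, so x5 = False.
The clause (¬x6) is unit, so x6 = False.
The clause (¬x4) is unit, so x4 = False.
But (x4) is also a unit clause — contradiction.
So every satisfying assignment has x1 = True.

True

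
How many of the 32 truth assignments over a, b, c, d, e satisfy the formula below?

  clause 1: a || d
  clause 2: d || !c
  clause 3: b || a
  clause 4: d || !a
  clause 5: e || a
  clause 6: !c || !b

7

There are 2^5 = 32 truth assignments over (a, b, c, d, e).
Split on c. With c = true, the clauses containing c are satisfied and !c drops from the rest; 2 of the 2^4 = 16 assignments to the other variables satisfy what remains.
With c = false, by the same count on the reduced clause set, 5 assignments work.
(One model: a=F, b=T, c=F, d=T, e=T.)
Total: 2 + 5 = 7.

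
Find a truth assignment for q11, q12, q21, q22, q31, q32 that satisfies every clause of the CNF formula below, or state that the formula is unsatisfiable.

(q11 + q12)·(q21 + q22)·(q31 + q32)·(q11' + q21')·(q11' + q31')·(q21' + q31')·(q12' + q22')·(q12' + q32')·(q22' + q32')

Case q11 = 1:
(q21') alone gives q21 = 0.
(q22) alone gives q22 = 1.
(q31') alone gives q31 = 0.
(q32) alone gives q32 = 1.
Now (q32') is unsatisfied and unit — conflict.
So q11 must be the other value — set q11 = 0.
(q12) alone gives q12 = 1.
(q22') alone gives q22 = 0.
(q21) alone gives q21 = 1.
(q31') alone gives q31 = 0.
(q32) alone gives q32 = 1.
Now (q32') is unsatisfied and unit — conflict.
Either choice for q11 ends in contradiction.

UNSATISFIABLE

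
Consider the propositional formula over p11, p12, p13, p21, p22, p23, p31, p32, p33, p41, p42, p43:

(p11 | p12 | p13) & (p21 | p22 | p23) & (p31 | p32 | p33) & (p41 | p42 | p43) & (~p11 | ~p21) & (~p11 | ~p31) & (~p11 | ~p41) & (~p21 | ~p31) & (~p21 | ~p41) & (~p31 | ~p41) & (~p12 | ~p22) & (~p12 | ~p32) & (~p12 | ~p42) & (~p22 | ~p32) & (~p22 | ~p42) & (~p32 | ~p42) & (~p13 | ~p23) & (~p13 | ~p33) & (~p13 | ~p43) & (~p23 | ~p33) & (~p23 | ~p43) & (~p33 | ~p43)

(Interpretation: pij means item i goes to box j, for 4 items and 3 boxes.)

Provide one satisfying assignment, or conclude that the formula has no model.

UNSATISFIABLE

Try p11 = 0.
Try p12 = 1.
From the singleton clause (~p22), p22 = 0.
From the singleton clause (~p32), p32 = 0.
From the singleton clause (~p42), p42 = 0.
Try p21 = 1.
From the singleton clause (~p31), p31 = 0.
From the singleton clause (p33), p33 = 1.
From the singleton clause (~p41), p41 = 0.
From the singleton clause (p43), p43 = 1.
Now (~p43) is unsatisfied and unit — conflict.
So p21 must be the other value — set p21 = 0.
From the singleton clause (p23), p23 = 1.
From the singleton clause (~p13), p13 = 0.
From the singleton clause (~p33), p33 = 0.
From the singleton clause (p31), p31 = 1.
From the singleton clause (~p41), p41 = 0.
From the singleton clause (p43), p43 = 1.
Now (~p43) is unsatisfied and unit — conflict.
Both values of p21 lead to a conflict.
So p12 must be the other value — set p12 = 0.
From the singleton clause (p13), p13 = 1.
From the singleton clause (~p23), p23 = 0.
From the singleton clause (~p33), p33 = 0.
From the singleton clause (~p43), p43 = 0.
Try p21 = 1.
From the singleton clause (~p31), p31 = 0.
From the singleton clause (p32), p32 = 1.
From the singleton clause (~p41), p41 = 0.
From the singleton clause (p42), p42 = 1.
Now (~p42) is unsatisfied and unit — conflict.
So p21 must be the other value — set p21 = 0.
From the singleton clause (p22), p22 = 1.
From the singleton clause (~p32), p32 = 0.
From the singleton clause (p31), p31 = 1.
From the singleton clause (~p41), p41 = 0.
From the singleton clause (p42), p42 = 1.
Now (~p42) is unsatisfied and unit — conflict.
Both values of p21 lead to a conflict.
Both values of p12 lead to a conflict.
So p11 must be the other value — set p11 = 1.
From the singleton clause (~p21), p21 = 0.
From the singleton clause (~p31), p31 = 0.
From the singleton clause (~p41), p41 = 0.
Try p22 = 1.
From the singleton clause (~p12), p12 = 0.
From the singleton clause (~p32), p32 = 0.
From the singleton clause (p33), p33 = 1.
From the singleton clause (~p42), p42 = 0.
From the singleton clause (p43), p43 = 1.
Now (~p43) is unsatisfied and unit — conflict.
So p22 must be the other value — set p22 = 0.
From the singleton clause (p23), p23 = 1.
From the singleton clause (~p13), p13 = 0.
From the singleton clause (~p33), p33 = 0.
From the singleton clause (p32), p32 = 1.
From the singleton clause (~p12), p12 = 0.
From the singleton clause (~p42), p42 = 0.
From the singleton clause (p43), p43 = 1.
Now (~p43) is unsatisfied and unit — conflict.
Both values of p22 lead to a conflict.
Both values of p11 lead to a conflict.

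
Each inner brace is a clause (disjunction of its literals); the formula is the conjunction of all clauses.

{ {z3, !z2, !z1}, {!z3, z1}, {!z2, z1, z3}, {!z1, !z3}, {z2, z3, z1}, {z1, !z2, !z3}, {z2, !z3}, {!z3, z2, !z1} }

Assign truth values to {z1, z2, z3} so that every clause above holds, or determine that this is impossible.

z1=true; z2=false; z3=false

Case z3 = false:
Case z2 = false:
The clause (z1) is unit, so z1 = true.
This assignment satisfies each clause.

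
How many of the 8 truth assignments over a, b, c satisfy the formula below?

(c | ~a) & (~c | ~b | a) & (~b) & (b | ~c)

There are 2^3 = 8 truth assignments over (a, b, c).
Split on a. With a = 1, the clauses containing a are satisfied and ~a drops from the rest; 0 of the 2^2 = 4 assignments to the other variables satisfy what remains.
With a = 0, by the same count on the reduced clause set, 1 assignment works.
Total: 0 + 1 = 1.

1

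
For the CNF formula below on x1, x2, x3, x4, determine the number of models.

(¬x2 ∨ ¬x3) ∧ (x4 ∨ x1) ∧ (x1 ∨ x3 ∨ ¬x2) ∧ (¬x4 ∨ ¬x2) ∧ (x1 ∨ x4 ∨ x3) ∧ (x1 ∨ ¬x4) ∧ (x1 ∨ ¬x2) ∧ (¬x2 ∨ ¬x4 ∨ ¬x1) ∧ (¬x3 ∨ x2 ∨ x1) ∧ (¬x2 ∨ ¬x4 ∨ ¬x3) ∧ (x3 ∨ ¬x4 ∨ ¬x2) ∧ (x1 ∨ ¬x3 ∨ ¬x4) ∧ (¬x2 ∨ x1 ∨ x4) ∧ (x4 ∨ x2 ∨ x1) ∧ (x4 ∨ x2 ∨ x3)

4

There are 2^4 = 16 truth assignments over (x1, x2, x3, x4).
Check each against the 15 clauses (columns in the order x1, x2, x3, x4):
  F F F F  ✗ fails (x4 ∨ x1)
  F F F T  ✗ fails (x1 ∨ ¬x4)
  F F T F  ✗ fails (x4 ∨ x1)
  F F T T  ✗ fails (x1 ∨ ¬x4)
  F T F F  ✗ fails (x4 ∨ x1)
  F T F T  ✗ fails (x1 ∨ x3 ∨ ¬x2)
  F T T F  ✗ fails (¬x2 ∨ ¬x3)
  F T T T  ✗ fails (¬x2 ∨ ¬x3)
  T F F F  ✗ fails (x4 ∨ x2 ∨ x3)
  T F F T  ✓ satisfies all
  T F T F  ✓ satisfies all
  T F T T  ✓ satisfies all
  T T F F  ✓ satisfies all
  T T F T  ✗ fails (¬x4 ∨ ¬x2)
  T T T F  ✗ fails (¬x2 ∨ ¬x3)
  T T T T  ✗ fails (¬x2 ∨ ¬x3)
4 of the 16 rows are models.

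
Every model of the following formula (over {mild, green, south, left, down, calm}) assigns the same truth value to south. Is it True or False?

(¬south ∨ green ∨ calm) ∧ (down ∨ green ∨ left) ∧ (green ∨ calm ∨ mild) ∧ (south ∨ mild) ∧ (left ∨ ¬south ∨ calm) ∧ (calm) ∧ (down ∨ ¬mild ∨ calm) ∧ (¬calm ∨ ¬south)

Suppose south = True.
Unit clause (calm) forces calm = True.
Now (¬calm) is unsatisfied and unit — conflict.
So every satisfying assignment has south = False.

False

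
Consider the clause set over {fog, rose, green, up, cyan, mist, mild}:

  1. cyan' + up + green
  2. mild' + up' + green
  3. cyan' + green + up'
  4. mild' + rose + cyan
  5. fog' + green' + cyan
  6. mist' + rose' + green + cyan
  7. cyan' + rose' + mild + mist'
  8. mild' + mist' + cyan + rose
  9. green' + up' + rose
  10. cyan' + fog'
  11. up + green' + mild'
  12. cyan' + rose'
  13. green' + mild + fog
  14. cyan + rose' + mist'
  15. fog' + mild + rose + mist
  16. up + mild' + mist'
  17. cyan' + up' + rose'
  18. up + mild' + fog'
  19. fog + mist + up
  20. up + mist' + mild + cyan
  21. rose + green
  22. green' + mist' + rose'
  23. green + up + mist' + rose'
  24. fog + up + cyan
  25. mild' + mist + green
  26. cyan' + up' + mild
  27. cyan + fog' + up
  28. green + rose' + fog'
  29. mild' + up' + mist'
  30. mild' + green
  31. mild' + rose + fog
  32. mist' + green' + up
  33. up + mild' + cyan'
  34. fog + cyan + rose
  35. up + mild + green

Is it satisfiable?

Branch on cyan: set cyan = 0.
Branch on mild: set mild = 1.
Unit clause (rose) forces rose = 1.
Unit clause (mist') forces mist = 0.
Unit clause (green) forces green = 1.
Unit clause (fog') forces fog = 0.
Unit clause (up) forces up = 1.
This assignment satisfies each clause.
A satisfying assignment: fog ↦ 0; rose ↦ 1; green ↦ 1; up ↦ 1; cyan ↦ 0; mist ↦ 0; mild ↦ 1.

Yes, satisfiable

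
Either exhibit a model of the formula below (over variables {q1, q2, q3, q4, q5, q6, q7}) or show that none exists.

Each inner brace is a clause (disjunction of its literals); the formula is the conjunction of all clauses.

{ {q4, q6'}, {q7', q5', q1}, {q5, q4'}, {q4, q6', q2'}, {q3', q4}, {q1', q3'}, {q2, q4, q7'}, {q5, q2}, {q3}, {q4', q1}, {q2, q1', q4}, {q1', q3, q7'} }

(q3) alone gives q3 = 1.
(q4) alone gives q4 = 1.
(q5) alone gives q5 = 1.
(q1') alone gives q1 = 0.
Now (q1) is unsatisfied and unit — conflict.

UNSATISFIABLE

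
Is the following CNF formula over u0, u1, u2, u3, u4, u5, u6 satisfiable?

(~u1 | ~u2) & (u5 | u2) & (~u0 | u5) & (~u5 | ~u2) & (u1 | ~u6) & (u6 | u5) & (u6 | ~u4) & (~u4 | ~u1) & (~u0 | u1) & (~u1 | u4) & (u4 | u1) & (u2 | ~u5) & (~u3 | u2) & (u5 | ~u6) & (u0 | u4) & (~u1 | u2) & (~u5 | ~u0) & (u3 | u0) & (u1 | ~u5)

Case u1 = 0:
Unit clause (~u6) forces u6 = 0.
Unit clause (u5) forces u5 = 1.
Now (~u5) is unsatisfied and unit — conflict.
Undo u1 and try u1 = 1.
Unit clause (~u2) forces u2 = 0.
Now (u2) is unsatisfied and unit — conflict.
Both values of u1 lead to a conflict.
No assignment satisfies every clause.

Unsatisfiable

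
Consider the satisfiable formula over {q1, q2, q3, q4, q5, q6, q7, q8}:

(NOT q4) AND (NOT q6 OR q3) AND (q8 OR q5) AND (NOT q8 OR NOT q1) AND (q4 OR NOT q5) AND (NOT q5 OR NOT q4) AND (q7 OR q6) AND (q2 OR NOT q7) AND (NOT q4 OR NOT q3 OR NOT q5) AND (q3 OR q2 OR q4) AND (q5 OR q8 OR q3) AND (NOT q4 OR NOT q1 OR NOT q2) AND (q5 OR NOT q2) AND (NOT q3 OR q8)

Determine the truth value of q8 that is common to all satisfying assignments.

True

Suppose q8 = false.
Unit clause (NOT q4) forces q4 = false.
Unit clause (q5) forces q5 = true.
That conflicts with the unit clause (NOT q5).
So every satisfying assignment has q8 = True.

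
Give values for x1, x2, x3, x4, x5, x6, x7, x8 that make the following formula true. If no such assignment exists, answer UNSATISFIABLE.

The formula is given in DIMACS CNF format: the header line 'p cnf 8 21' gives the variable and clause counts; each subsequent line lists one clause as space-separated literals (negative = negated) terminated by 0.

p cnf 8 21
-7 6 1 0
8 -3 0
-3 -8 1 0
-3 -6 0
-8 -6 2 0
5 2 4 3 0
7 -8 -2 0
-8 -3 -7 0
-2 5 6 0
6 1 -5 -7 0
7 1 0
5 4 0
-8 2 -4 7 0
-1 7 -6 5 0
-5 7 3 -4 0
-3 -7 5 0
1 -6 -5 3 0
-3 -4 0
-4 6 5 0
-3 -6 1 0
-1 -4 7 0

Case x8 = True:
Case x3 = False:
Case x6 = True:
From the singleton clause (x2), x2 = True.
From the singleton clause (x7), x7 = True.
Case x5 = True:
From the singleton clause (x1), x1 = True.
All clauses hold; x4 can take either value.

x1=True, x2=True, x3=False, x4=False, x5=True, x6=True, x7=True, x8=True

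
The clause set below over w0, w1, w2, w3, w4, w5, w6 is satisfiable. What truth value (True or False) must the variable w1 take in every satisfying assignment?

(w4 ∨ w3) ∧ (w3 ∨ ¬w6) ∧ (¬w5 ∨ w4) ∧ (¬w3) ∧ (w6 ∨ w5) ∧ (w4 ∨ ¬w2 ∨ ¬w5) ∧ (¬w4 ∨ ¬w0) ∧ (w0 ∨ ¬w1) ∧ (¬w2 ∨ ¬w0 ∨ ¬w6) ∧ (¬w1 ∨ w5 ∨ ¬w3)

Suppose w1 = True.
Unit clause (¬w3) forces w3 = False.
Unit clause (w4) forces w4 = True.
Unit clause (¬w6) forces w6 = False.
Unit clause (w5) forces w5 = True.
Unit clause (¬w0) forces w0 = False.
But (w0) is also a unit clause — contradiction.
So every satisfying assignment has w1 = False.

False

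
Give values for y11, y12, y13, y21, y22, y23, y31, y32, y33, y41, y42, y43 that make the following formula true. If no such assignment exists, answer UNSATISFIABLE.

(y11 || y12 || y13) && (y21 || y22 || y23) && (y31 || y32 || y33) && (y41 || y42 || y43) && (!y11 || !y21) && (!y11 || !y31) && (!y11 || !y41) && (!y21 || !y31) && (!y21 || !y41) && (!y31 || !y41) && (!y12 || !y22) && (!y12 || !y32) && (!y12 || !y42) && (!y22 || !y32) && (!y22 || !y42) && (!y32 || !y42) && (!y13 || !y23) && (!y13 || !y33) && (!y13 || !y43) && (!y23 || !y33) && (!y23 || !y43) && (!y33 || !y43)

UNSATISFIABLE

Suppose y11 = false.
Suppose y12 = true.
The clause (!y22) is unit, so y22 = false.
The clause (!y32) is unit, so y32 = false.
The clause (!y42) is unit, so y42 = false.
Suppose y21 = true.
The clause (!y31) is unit, so y31 = false.
The clause (y33) is unit, so y33 = true.
The clause (!y41) is unit, so y41 = false.
The clause (y43) is unit, so y43 = true.
But (!y43) is also a unit clause — contradiction.
Backtrack on y21: now try y21 = false.
The clause (y23) is unit, so y23 = true.
The clause (!y13) is unit, so y13 = false.
The clause (!y33) is unit, so y33 = false.
The clause (y31) is unit, so y31 = true.
The clause (!y41) is unit, so y41 = false.
The clause (y43) is unit, so y43 = true.
But (!y43) is also a unit clause — contradiction.
Either choice for y21 ends in contradiction.
Backtrack on y12: now try y12 = false.
The clause (y13) is unit, so y13 = true.
The clause (!y23) is unit, so y23 = false.
The clause (!y33) is unit, so y33 = false.
The clause (!y43) is unit, so y43 = false.
Suppose y21 = true.
The clause (!y31) is unit, so y31 = false.
The clause (y32) is unit, so y32 = true.
The clause (!y41) is unit, so y41 = false.
The clause (y42) is unit, so y42 = true.
But (!y42) is also a unit clause — contradiction.
Backtrack on y21: now try y21 = false.
The clause (y22) is unit, so y22 = true.
The clause (!y32) is unit, so y32 = false.
The clause (y31) is unit, so y31 = true.
The clause (!y41) is unit, so y41 = false.
The clause (y42) is unit, so y42 = true.
But (!y42) is also a unit clause — contradiction.
Either choice for y21 ends in contradiction.
Either choice for y12 ends in contradiction.
Backtrack on y11: now try y11 = true.
The clause (!y21) is unit, so y21 = false.
The clause (!y31) is unit, so y31 = false.
The clause (!y41) is unit, so y41 = false.
Suppose y22 = true.
The clause (!y12) is unit, so y12 = false.
The clause (!y32) is unit, so y32 = false.
The clause (y33) is unit, so y33 = true.
The clause (!y42) is unit, so y42 = false.
The clause (y43) is unit, so y43 = true.
But (!y43) is also a unit clause — contradiction.
Backtrack on y22: now try y22 = false.
The clause (y23) is unit, so y23 = true.
The clause (!y13) is unit, so y13 = false.
The clause (!y33) is unit, so y33 = false.
The clause (y32) is unit, so y32 = true.
The clause (!y12) is unit, so y12 = false.
The clause (!y42) is unit, so y42 = false.
The clause (y43) is unit, so y43 = true.
But (!y43) is also a unit clause — contradiction.
Either choice for y22 ends in contradiction.
Either choice for y11 ends in contradiction.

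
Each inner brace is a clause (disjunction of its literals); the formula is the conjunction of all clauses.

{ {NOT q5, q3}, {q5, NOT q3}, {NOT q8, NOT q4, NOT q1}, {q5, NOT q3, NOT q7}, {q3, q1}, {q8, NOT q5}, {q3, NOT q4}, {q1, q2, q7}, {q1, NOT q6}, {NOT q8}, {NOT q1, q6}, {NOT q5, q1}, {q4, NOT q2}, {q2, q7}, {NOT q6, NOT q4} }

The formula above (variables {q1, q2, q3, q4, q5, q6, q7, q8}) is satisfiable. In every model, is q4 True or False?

Suppose q4 = true.
Unit clause (q3) forces q3 = true.
Unit clause (q5) forces q5 = true.
Unit clause (q8) forces q8 = true.
That conflicts with the unit clause (NOT q8).
So every satisfying assignment has q4 = False.

False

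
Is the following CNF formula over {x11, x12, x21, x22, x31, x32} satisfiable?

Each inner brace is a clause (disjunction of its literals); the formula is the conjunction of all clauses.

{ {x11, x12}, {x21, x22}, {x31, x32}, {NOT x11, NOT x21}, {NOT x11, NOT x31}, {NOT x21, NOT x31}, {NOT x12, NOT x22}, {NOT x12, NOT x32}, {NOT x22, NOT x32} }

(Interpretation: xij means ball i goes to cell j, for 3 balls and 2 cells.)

No, unsatisfiable

Case x11 = true:
Unit clause (NOT x21) forces x21 = false.
Unit clause (x22) forces x22 = true.
Unit clause (NOT x31) forces x31 = false.
Unit clause (x32) forces x32 = true.
Now (NOT x32) is unsatisfied and unit — conflict.
Backtrack on x11: now try x11 = false.
Unit clause (x12) forces x12 = true.
Unit clause (NOT x22) forces x22 = false.
Unit clause (x21) forces x21 = true.
Unit clause (NOT x31) forces x31 = false.
Unit clause (x32) forces x32 = true.
Now (NOT x32) is unsatisfied and unit — conflict.
Neither x11 = true nor x11 = false works.
No assignment satisfies every clause.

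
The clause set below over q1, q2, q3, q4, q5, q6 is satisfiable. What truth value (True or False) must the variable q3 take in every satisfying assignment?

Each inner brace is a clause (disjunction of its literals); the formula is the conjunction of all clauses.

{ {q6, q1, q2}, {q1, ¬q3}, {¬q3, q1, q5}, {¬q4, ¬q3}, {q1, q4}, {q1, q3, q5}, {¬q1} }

Suppose q3 = True.
Unit clause (q1) forces q1 = True.
That conflicts with the unit clause (¬q1).
So every satisfying assignment has q3 = False.

False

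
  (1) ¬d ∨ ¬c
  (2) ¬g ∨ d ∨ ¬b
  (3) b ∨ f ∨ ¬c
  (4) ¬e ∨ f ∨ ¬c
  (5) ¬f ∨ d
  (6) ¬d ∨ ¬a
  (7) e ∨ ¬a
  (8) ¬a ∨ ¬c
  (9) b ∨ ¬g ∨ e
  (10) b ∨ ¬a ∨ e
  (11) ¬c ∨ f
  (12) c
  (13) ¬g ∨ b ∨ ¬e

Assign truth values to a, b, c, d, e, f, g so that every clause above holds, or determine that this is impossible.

The clause (c) is unit, so c = True.
The clause (¬d) is unit, so d = False.
The clause (¬f) is unit, so f = False.
That conflicts with the unit clause (f).

UNSATISFIABLE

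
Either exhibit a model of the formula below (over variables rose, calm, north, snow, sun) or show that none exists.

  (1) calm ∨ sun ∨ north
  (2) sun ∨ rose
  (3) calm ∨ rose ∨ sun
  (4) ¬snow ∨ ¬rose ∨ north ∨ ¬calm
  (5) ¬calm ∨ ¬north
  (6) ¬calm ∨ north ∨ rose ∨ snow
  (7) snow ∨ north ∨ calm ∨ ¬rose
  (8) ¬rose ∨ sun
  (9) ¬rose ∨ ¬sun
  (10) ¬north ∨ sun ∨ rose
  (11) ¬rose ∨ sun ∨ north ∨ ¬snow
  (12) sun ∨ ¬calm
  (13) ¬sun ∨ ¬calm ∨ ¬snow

rose ↦ False, calm ↦ False, north ↦ False, snow ↦ False, sun ↦ True

Try sun = True.
From the singleton clause (¬rose), rose = False.
Try calm = False.
No clause remains; north, snow are free.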